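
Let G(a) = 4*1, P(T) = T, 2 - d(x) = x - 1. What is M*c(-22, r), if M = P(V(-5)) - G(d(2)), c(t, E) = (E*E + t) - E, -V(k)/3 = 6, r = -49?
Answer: -53416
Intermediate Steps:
d(x) = 3 - x (d(x) = 2 - (x - 1) = 2 - (-1 + x) = 2 + (1 - x) = 3 - x)
V(k) = -18 (V(k) = -3*6 = -18)
G(a) = 4
c(t, E) = t + E² - E (c(t, E) = (E² + t) - E = (t + E²) - E = t + E² - E)
M = -22 (M = -18 - 1*4 = -18 - 4 = -22)
M*c(-22, r) = -22*(-22 + (-49)² - 1*(-49)) = -22*(-22 + 2401 + 49) = -22*2428 = -53416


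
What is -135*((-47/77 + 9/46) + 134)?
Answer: -63876465/3542 ≈ -18034.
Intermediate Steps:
-135*((-47/77 + 9/46) + 134) = -135*(-1469/3542 + 134) = -135*473159/3542 = -63876465/3542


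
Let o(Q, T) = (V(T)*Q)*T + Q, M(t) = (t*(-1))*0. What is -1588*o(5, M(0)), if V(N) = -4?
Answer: -7940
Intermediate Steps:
M(t) = 0 (M(t) = -t*0 = 0)
o(Q, T) = Q - 4*Q*T (o(Q, T) = (-4*Q)*T + Q = -4*Q*T + Q = Q - 4*Q*T)
-1588*o(5, M(0)) = -7940*(1 - 4*0) = -7940*(1 + 0) = -7940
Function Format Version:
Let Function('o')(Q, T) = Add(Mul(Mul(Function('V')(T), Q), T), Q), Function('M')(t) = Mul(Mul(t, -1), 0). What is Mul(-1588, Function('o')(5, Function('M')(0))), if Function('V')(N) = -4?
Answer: -7940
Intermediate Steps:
Function('M')(t) = 0 (Function('M')(t) = Mul(Mul(-1, t), 0) = 0)
Function('o')(Q, T) = Add(Q, Mul(-4, Q, T)) (Function('o')(Q, T) = Add(Mul(Mul(-4, Q), T), Q) = Add(Mul(-4, Q, T), Q) = Add(Q, Mul(-4, Q, T)))
Mul(-1588, Function('o')(5, Function('M')(0))) = Mul(-1588, Mul(5, Add(1, Mul(-4, 0)))) = Mul(-1588, Mul(5, Add(1, 0))) = Mul(-1588, Mul(5, 1)) = Mul(-1588, 5) = -7940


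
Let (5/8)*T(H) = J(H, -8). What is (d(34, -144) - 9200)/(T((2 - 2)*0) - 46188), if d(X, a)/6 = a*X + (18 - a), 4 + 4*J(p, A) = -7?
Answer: 5530/6793 ≈ 0.81407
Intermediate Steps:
J(p, A) = -11/4 (J(p, A) = -1 + (¼)*(-7) = -1 - 7/4 = -11/4)
d(X, a) = 108 - 6*a + 6*X*a (d(X, a) = 6*(a*X + (18 - a)) = 6*(X*a + (18 - a)) = 6*(18 - a + X*a) = 108 - 6*a + 6*X*a)
T(H) = -22/5 (T(H) = (8/5)*(-11/4) = -22/5)
(d(34, -144) - 9200)/(T((2 - 2)*0) - 46188) = ((108 - 6*(-144) + 6*34*(-144)) - 9200)/(-22/5 - 46188) = ((108 + 864 - 29376) - 9200)/(-230962/5) = (-28404 - 9200)*(-5/230962) = -37604*(-5/230962) = 5530/6793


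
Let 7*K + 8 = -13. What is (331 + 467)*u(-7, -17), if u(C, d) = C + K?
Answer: -7980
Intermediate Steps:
K = -3 (K = -8/7 + (1/7)*(-13) = -8/7 - 13/7 = -3)
u(C, d) = -3 + C (u(C, d) = C - 3 = -3 + C)
(331 + 467)*u(-7, -17) = (331 + 467)*(-3 - 7) = 798*(-10) = -7980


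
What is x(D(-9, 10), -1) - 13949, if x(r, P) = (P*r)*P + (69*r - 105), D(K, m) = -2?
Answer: -14194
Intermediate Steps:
x(r, P) = -105 + 69*r + r*P² (x(r, P) = r*P² + (-105 + 69*r) = -105 + 69*r + r*P²)
x(D(-9, 10), -1) - 13949 = (-105 + 69*(-2) - 2*(-1)²) - 13949 = (-105 - 138 - 2*1) - 13949 = (-105 - 138 - 2) - 13949 = -245 - 13949 = -14194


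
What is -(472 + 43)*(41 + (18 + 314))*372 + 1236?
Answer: -71458104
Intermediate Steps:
-(472 + 43)*(41 + (18 + 314))*372 + 1236 = -515*(41 + 332)*372 + 1236 = -515*373*372 + 1236 = -1*192095*372 + 1236 = -192095*372 + 1236 = -71459340 + 1236 = -71458104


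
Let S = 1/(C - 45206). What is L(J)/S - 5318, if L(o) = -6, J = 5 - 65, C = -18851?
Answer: 379024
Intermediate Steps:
J = -60
S = -1/64057 (S = 1/(-18851 - 45206) = 1/(-64057) = -1/64057 ≈ -1.5611e-5)
L(J)/S - 5318 = -6/(-1/64057) - 5318 = -6*(-64057) - 5318 = 384342 - 5318 = 379024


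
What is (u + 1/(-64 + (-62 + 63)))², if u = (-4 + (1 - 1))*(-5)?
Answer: 1585081/3969 ≈ 399.37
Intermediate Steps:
u = 20 (u = (-4 + 0)*(-5) = -4*(-5) = 20)
(u + 1/(-64 + (-62 + 63)))² = (20 + 1/(-64 + (-62 + 63)))² = (20 + 1/(-64 + 1))² = (20 + 1/(-63))² = (20 - 1/63)² = (1259/63)² = 1585081/3969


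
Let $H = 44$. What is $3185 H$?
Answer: $140140$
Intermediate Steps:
$3185 H = 3185 \cdot 44 = 140140$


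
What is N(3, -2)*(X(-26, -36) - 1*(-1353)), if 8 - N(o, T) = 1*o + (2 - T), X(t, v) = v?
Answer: 1317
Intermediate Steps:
N(o, T) = 6 + T - o (N(o, T) = 8 - (1*o + (2 - T)) = 8 - (o + (2 - T)) = 8 - (2 + o - T) = 8 + (-2 + T - o) = 6 + T - o)
N(3, -2)*(X(-26, -36) - 1*(-1353)) = (6 - 2 - 1*3)*(-36 - 1*(-1353)) = (6 - 2 - 3)*(-36 + 1353) = 1*1317 = 1317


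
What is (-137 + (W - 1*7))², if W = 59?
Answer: 7225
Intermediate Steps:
(-137 + (W - 1*7))² = (-137 + (59 - 1*7))² = (-137 + (59 - 7))² = (-137 + 52)² = (-85)² = 7225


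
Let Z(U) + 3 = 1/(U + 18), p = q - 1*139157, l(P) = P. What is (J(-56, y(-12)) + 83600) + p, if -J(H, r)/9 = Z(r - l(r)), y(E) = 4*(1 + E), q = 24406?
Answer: -62249/2 ≈ -31125.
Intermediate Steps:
p = -114751 (p = 24406 - 1*139157 = 24406 - 139157 = -114751)
y(E) = 4 + 4*E
Z(U) = -3 + 1/(18 + U) (Z(U) = -3 + 1/(U + 18) = -3 + 1/(18 + U))
J(H, r) = 53/2 (J(H, r) = -9*(-53 - 3*(r - r))/(18 + (r - r)) = -9*(-53 - 3*0)/(18 + 0) = -9*(-53 + 0)/18 = -(-53)/2 = -9*(-53/18) = 53/2)
(J(-56, y(-12)) + 83600) + p = (53/2 + 83600) - 114751 = 167253/2 - 114751 = -62249/2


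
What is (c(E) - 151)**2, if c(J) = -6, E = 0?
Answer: 24649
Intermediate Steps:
(c(E) - 151)**2 = (-6 - 151)**2 = (-157)**2 = 24649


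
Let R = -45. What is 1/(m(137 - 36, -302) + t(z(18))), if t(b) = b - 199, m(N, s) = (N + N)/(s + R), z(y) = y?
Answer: -347/63009 ≈ -0.0055071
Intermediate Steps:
m(N, s) = 2*N/(-45 + s) (m(N, s) = (N + N)/(s - 45) = (2*N)/(-45 + s) = 2*N/(-45 + s))
t(b) = -199 + b
1/(m(137 - 36, -302) + t(z(18))) = 1/(2*(137 - 36)/(-45 - 302) + (-199 + 18)) = 1/(2*101/(-347) - 181) = 1/(2*101*(-1/347) - 181) = 1/(-202/347 - 181) = 1/(-63009/347) = -347/63009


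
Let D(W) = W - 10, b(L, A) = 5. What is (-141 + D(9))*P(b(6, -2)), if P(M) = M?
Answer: -710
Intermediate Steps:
D(W) = -10 + W
(-141 + D(9))*P(b(6, -2)) = (-141 + (-10 + 9))*5 = (-141 - 1)*5 = -142*5 = -710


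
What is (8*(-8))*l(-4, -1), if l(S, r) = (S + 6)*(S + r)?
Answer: 640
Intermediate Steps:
l(S, r) = (6 + S)*(S + r)
(8*(-8))*l(-4, -1) = (8*(-8))*((-4)² + 6*(-4) + 6*(-1) - 4*(-1)) = -64*(16 - 24 - 6 + 4) = -64*(-10) = 640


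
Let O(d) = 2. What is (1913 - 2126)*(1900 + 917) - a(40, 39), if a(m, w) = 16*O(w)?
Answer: -600053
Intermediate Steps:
a(m, w) = 32 (a(m, w) = 16*2 = 32)
(1913 - 2126)*(1900 + 917) - a(40, 39) = (1913 - 2126)*(1900 + 917) - 1*32 = -213*2817 - 32 = -600021 - 32 = -600053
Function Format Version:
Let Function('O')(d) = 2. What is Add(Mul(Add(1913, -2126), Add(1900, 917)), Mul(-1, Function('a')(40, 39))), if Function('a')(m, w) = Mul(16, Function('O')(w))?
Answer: -600053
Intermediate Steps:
Function('a')(m, w) = 32 (Function('a')(m, w) = Mul(16, 2) = 32)
Add(Mul(Add(1913, -2126), Add(1900, 917)), Mul(-1, Function('a')(40, 39))) = Add(Mul(Add(1913, -2126), Add(1900, 917)), Mul(-1, 32)) = Add(Mul(-213, 2817), -32) = Add(-600021, -32) = -600053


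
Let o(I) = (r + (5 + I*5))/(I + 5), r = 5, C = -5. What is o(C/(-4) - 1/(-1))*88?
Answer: 7480/29 ≈ 257.93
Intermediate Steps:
o(I) = (10 + 5*I)/(5 + I) (o(I) = (5 + (5 + I*5))/(I + 5) = (5 + (5 + 5*I))/(5 + I) = (10 + 5*I)/(5 + I))
o(C/(-4) - 1/(-1))*88 = (5*(2 + (-5/(-4) - 1/(-1)))/(5 + (-5/(-4) - 1/(-1))))*88 = (5*(2 + (-5*(-1/4) - 1*(-1)))/(5 + (-5*(-1/4) - 1*(-1))))*88 = (5*(2 + (5/4 + 1))/(5 + (5/4 + 1)))*88 = (5*(2 + 9/4)/(5 + 9/4))*88 = (5*(17/4)/(29/4))*88 = (5*(4/29)*(17/4))*88 = (85/29)*88 = 7480/29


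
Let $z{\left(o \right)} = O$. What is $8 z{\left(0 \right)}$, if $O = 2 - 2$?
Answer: $0$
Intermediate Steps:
$O = 0$ ($O = 2 - 2 = 0$)
$z{\left(o \right)} = 0$
$8 z{\left(0 \right)} = 8 \cdot 0 = 0$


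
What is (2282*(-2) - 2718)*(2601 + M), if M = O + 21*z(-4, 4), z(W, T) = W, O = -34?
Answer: -18081206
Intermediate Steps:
M = -118 (M = -34 + 21*(-4) = -34 - 84 = -118)
(2282*(-2) - 2718)*(2601 + M) = (2282*(-2) - 2718)*(2601 - 118) = (-4564 - 2718)*2483 = -7282*2483 = -18081206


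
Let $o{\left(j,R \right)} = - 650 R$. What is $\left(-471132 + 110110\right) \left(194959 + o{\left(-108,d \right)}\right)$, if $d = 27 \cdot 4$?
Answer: $-45040743698$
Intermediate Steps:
$d = 108$
$\left(-471132 + 110110\right) \left(194959 + o{\left(-108,d \right)}\right) = \left(-471132 + 110110\right) \left(194959 - 70200\right) = - 361022 \left(194959 - 70200\right) = \left(-361022\right) 124759 = -45040743698$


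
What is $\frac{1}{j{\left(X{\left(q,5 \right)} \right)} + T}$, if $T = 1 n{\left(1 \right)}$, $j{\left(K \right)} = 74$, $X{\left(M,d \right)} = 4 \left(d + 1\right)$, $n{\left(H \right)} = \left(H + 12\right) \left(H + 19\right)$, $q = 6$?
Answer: $\frac{1}{334} \approx 0.002994$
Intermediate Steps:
$n{\left(H \right)} = \left(12 + H\right) \left(19 + H\right)$
$X{\left(M,d \right)} = 4 + 4 d$ ($X{\left(M,d \right)} = 4 \left(1 + d\right) = 4 + 4 d$)
$T = 260$ ($T = 1 \left(228 + 1^{2} + 31 \cdot 1\right) = 1 \left(228 + 1 + 31\right) = 1 \cdot 260 = 260$)
$\frac{1}{j{\left(X{\left(q,5 \right)} \right)} + T} = \frac{1}{74 + 260} = \frac{1}{334}$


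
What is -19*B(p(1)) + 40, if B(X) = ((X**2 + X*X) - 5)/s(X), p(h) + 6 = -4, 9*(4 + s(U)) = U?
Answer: 35185/46 ≈ 764.89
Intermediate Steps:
s(U) = -4 + U/9
p(h) = -10 (p(h) = -6 - 4 = -10)
B(X) = (-5 + 2*X**2)/(-4 + X/9) (B(X) = ((X**2 + X*X) - 5)/(-4 + X/9) = ((X**2 + X**2) - 5)/(-4 + X/9) = (2*X**2 - 5)/(-4 + X/9) = (-5 + 2*X**2)/(-4 + X/9))
-19*B(p(1)) + 40 = -171*(-5 + 2*(-10)**2)/(-36 - 10) + 40 = -171*(-5 + 2*100)/(-46) + 40 = -171*(-1)*(-5 + 200)/46 + 40 = -171*(-1)*195/46 + 40 = -19*(-1755/46) + 40 = 33345/46 + 40 = 35185/46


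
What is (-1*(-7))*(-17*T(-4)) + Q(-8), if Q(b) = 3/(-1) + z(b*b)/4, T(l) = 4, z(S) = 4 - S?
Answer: -494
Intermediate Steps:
Q(b) = -2 - b²/4 (Q(b) = 3/(-1) + (4 - b*b)/4 = 3*(-1) + (4 - b²)*(¼) = -3 + (1 - b²/4) = -2 - b²/4)
(-1*(-7))*(-17*T(-4)) + Q(-8) = (-1*(-7))*(-17*4) + (-2 - ¼*(-8)²) = 7*(-68) + (-2 - ¼*64) = -476 + (-2 - 16) = -476 - 18 = -494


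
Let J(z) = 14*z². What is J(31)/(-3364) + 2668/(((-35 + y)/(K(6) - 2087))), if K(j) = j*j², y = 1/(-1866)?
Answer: 15666971915639/109853102 ≈ 1.4262e+5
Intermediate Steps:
y = -1/1866 ≈ -0.00053591
K(j) = j³
J(31)/(-3364) + 2668/(((-35 + y)/(K(6) - 2087))) = (14*31²)/(-3364) + 2668/(((-35 - 1/1866)/(6³ - 2087))) = (14*961)*(-1/3364) + 2668/((-65311/(1866*(216 - 2087)))) = 13454*(-1/3364) + 2668/((-65311/1866/(-1871))) = -6727/1682 + 2668/((-65311/1866*(-1/1871))) = -6727/1682 + 2668/(65311/3491286) = -6727/1682 + 2668*(3491286/65311) = -6727/1682 + 9314751048/65311 = 15666971915639/109853102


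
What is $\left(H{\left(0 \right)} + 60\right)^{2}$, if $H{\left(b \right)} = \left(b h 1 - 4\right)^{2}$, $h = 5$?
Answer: $5776$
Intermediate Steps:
$H{\left(b \right)} = \left(-4 + 5 b\right)^{2}$ ($H{\left(b \right)} = \left(b 5 \cdot 1 - 4\right)^{2} = \left(5 b 1 - 4\right)^{2} = \left(5 b - 4\right)^{2} = \left(-4 + 5 b\right)^{2}$)
$\left(H{\left(0 \right)} + 60\right)^{2} = \left(\left(-4 + 5 \cdot 0\right)^{2} + 60\right)^{2} = \left(\left(-4 + 0\right)^{2} + 60\right)^{2} = \left(\left(-4\right)^{2} + 60\right)^{2} = \left(16 + 60\right)^{2} = 76^{2} = 5776$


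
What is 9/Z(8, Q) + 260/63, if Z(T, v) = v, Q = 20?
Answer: 5767/1260 ≈ 4.5770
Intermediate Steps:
9/Z(8, Q) + 260/63 = 9/20 + 260/63 = 5767/1260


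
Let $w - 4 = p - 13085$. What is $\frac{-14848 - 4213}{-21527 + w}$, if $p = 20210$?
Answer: $\frac{19061}{14398} \approx 1.3239$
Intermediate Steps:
$w = 7129$ ($w = 4 + \left(20210 - 13085\right) = 4 + 7125 = 7129$)
$\frac{-14848 - 4213}{-21527 + w} = \frac{-14848 - 4213}{-21527 + 7129} = - \frac{19061}{-14398} = \left(-19061\right) \left(- \frac{1}{14398}\right) = \frac{19061}{14398}$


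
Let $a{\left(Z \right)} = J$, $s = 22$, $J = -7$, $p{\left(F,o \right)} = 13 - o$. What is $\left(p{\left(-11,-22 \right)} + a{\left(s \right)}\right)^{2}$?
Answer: $784$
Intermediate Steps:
$a{\left(Z \right)} = -7$
$\left(p{\left(-11,-22 \right)} + a{\left(s \right)}\right)^{2} = \left(\left(13 - -22\right) - 7\right)^{2} = \left(\left(13 + 22\right) - 7\right)^{2} = \left(35 - 7\right)^{2} = 28^{2} = 784$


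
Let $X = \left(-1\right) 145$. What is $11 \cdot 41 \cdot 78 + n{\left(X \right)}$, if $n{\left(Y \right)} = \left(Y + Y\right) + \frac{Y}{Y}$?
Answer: $34889$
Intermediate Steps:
$X = -145$
$n{\left(Y \right)} = 1 + 2 Y$ ($n{\left(Y \right)} = 2 Y + 1 = 1 + 2 Y$)
$11 \cdot 41 \cdot 78 + n{\left(X \right)} = 11 \cdot 41 \cdot 78 + \left(1 + 2 \left(-145\right)\right) = 451 \cdot 78 + \left(1 - 290\right) = 35178 - 289 = 34889$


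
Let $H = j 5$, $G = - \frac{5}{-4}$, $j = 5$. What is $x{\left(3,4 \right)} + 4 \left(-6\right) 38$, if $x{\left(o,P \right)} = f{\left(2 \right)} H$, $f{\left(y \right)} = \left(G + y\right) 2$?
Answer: $- \frac{1499}{2} \approx -749.5$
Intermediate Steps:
$G = \frac{5}{4}$ ($G = \left(-5\right) \left(- \frac{1}{4}\right) = \frac{5}{4} \approx 1.25$)
$H = 25$ ($H = 5 \cdot 5 = 25$)
$f{\left(y \right)} = \frac{5}{2} + 2 y$ ($f{\left(y \right)} = \left(\frac{5}{4} + y\right) 2 = \frac{5}{2} + 2 y$)
$x{\left(o,P \right)} = \frac{325}{2}$ ($x{\left(o,P \right)} = \left(\frac{5}{2} + 2 \cdot 2\right) 25 = \left(\frac{5}{2} + 4\right) 25 = \frac{13}{2} \cdot 25 = \frac{325}{2}$)
$x{\left(3,4 \right)} + 4 \left(-6\right) 38 = \frac{325}{2} + 4 \left(-6\right) 38 = \frac{325}{2} - 912 = - \frac{1499}{2}$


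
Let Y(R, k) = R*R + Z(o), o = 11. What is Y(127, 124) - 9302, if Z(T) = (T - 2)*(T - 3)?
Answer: 6899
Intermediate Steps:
Z(T) = (-3 + T)*(-2 + T) (Z(T) = (-2 + T)*(-3 + T) = (-3 + T)*(-2 + T))
Y(R, k) = 72 + R² (Y(R, k) = R*R + (6 + 11² - 5*11) = R² + (6 + 121 - 55) = R² + 72 = 72 + R²)
Y(127, 124) - 9302 = (72 + 127²) - 9302 = (72 + 16129) - 9302 = 16201 - 9302 = 6899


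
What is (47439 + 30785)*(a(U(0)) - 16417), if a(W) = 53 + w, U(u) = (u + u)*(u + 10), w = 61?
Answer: -1275285872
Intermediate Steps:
U(u) = 2*u*(10 + u) (U(u) = (2*u)*(10 + u) = 2*u*(10 + u))
a(W) = 114 (a(W) = 53 + 61 = 114)
(47439 + 30785)*(a(U(0)) - 16417) = (47439 + 30785)*(114 - 16417) = 78224*(-16303) = -1275285872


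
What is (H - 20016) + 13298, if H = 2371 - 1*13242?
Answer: -17589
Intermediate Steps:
H = -10871 (H = 2371 - 13242 = -10871)
(H - 20016) + 13298 = (-10871 - 20016) + 13298 = -30887 + 13298 = -17589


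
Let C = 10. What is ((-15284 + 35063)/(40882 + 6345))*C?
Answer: 197790/47227 ≈ 4.1881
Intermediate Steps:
((-15284 + 35063)/(40882 + 6345))*C = ((-15284 + 35063)/(40882 + 6345))*10 = (19779/47227)*10 = 197790/47227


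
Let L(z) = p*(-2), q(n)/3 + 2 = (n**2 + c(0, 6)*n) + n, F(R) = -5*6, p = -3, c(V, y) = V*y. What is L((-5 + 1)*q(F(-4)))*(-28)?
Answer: -168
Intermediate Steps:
F(R) = -30
q(n) = -6 + 3*n + 3*n**2 (q(n) = -6 + 3*((n**2 + (0*6)*n) + n) = -6 + 3*((n**2 + 0*n) + n) = -6 + 3*((n**2 + 0) + n) = -6 + 3*(n**2 + n) = -6 + 3*(n + n**2) = -6 + (3*n + 3*n**2) = -6 + 3*n + 3*n**2)
L(z) = 6 (L(z) = -3*(-2) = 6)
L((-5 + 1)*q(F(-4)))*(-28) = 6*(-28) = -168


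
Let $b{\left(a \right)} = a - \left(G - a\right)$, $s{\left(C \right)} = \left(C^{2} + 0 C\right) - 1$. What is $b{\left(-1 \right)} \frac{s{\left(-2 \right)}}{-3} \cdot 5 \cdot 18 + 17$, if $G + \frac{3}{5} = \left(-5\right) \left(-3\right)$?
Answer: $1493$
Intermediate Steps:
$G = \frac{72}{5}$ ($G = - \frac{3}{5} - -15 = - \frac{3}{5} + 15 = \frac{72}{5} \approx 14.4$)
$s{\left(C \right)} = -1 + C^{2}$ ($s{\left(C \right)} = \left(C^{2} + 0\right) - 1 = C^{2} - 1 = -1 + C^{2}$)
$b{\left(a \right)} = - \frac{72}{5} + 2 a$ ($b{\left(a \right)} = a + \left(a - \frac{72}{5}\right) = a + \left(- \frac{72}{5} + a\right) = - \frac{72}{5} + 2 a$)
$b{\left(-1 \right)} \frac{s{\left(-2 \right)}}{-3} \cdot 5 \cdot 18 + 17 = \left(- \frac{72}{5} + 2 \left(-1\right)\right) \frac{-1 + \left(-2\right)^{2}}{-3} \cdot 5 \cdot 18 + 17 = \left(- \frac{72}{5} - 2\right) \left(-1 + 4\right) \left(- \frac{1}{3}\right) 5 \cdot 18 + 17 = - \frac{82 \cdot 3 \left(- \frac{1}{3}\right)}{5} \cdot 5 \cdot 18 + 17 = \left(- \frac{82}{5}\right) \left(-1\right) 5 \cdot 18 + 17 = \frac{82}{5} \cdot 5 \cdot 18 + 17 = 82 \cdot 18 + 17 = 1476 + 17 = 1493$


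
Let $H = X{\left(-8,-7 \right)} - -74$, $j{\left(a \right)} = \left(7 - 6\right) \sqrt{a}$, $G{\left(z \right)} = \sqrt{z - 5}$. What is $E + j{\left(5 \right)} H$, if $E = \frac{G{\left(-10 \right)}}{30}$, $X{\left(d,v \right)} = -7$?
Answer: $67 \sqrt{5} + \frac{i \sqrt{15}}{30} \approx 149.82 + 0.1291 i$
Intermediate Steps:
$G{\left(z \right)} = \sqrt{-5 + z}$
$j{\left(a \right)} = \sqrt{a}$ ($j{\left(a \right)} = 1 \sqrt{a} = \sqrt{a}$)
$H = 67$ ($H = -7 - -74 = -7 + 74 = 67$)
$E = \frac{i \sqrt{15}}{30}$ ($E = \frac{\sqrt{-5 - 10}}{30} = \sqrt{-15} \cdot \frac{1}{30} = i \sqrt{15} \cdot \frac{1}{30} = \frac{i \sqrt{15}}{30} \approx 0.1291 i$)
$E + j{\left(5 \right)} H = \frac{i \sqrt{15}}{30} + \sqrt{5} \cdot 67 = \frac{i \sqrt{15}}{30} + 67 \sqrt{5} = 67 \sqrt{5} + \frac{i \sqrt{15}}{30}$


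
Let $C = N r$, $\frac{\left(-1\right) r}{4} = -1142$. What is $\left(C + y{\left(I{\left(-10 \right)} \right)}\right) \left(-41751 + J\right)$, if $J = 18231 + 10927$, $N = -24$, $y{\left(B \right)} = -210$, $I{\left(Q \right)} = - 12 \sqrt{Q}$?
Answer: $1383240306$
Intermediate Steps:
$r = 4568$ ($r = \left(-4\right) \left(-1142\right) = 4568$)
$J = 29158$
$C = -109632$ ($C = \left(-24\right) 4568 = -109632$)
$\left(C + y{\left(I{\left(-10 \right)} \right)}\right) \left(-41751 + J\right) = \left(-109632 - 210\right) \left(-41751 + 29158\right) = \left(-109842\right) \left(-12593\right) = 1383240306$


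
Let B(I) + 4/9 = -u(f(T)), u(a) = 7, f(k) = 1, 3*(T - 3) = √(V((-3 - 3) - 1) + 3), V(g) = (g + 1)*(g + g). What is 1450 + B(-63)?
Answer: 12983/9 ≈ 1442.6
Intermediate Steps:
V(g) = 2*g*(1 + g) (V(g) = (1 + g)*(2*g) = 2*g*(1 + g))
T = 3 + √87/3 (T = 3 + √(2*((-3 - 3) - 1)*(1 + ((-3 - 3) - 1)) + 3)/3 = 3 + √(2*(-6 - 1)*(1 + (-6 - 1)) + 3)/3 = 3 + √(2*(-7)*(1 - 7) + 3)/3 = 3 + √(2*(-7)*(-6) + 3)/3 = 3 + √(84 + 3)/3 = 3 + √87/3 ≈ 6.1091)
B(I) = -67/9 (B(I) = -4/9 - 1*7 = -4/9 - 7 = -67/9)
1450 + B(-63) = 1450 - 67/9 = 12983/9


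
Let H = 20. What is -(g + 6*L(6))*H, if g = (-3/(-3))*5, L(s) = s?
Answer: -820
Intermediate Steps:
g = 5 (g = -⅓*(-3)*5 = 1*5 = 5)
-(g + 6*L(6))*H = -(5 + 6*6)*20 = -(5 + 36)*20 = -41*20 = -1*820 = -820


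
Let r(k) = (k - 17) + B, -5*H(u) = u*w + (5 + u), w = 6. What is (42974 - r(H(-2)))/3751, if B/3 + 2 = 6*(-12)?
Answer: 216056/18755 ≈ 11.520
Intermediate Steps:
B = -222 (B = -6 + 3*(6*(-12)) = -6 + 3*(-72) = -6 - 216 = -222)
H(u) = -1 - 7*u/5 (H(u) = -(u*6 + (5 + u))/5 = -(6*u + (5 + u))/5 = -(5 + 7*u)/5 = -1 - 7*u/5)
r(k) = -239 + k (r(k) = (k - 17) - 222 = (-17 + k) - 222 = -239 + k)
(42974 - r(H(-2)))/3751 = (42974 - (-239 + (-1 - 7/5*(-2))))/3751 = (42974 - (-239 + (-1 + 14/5)))*(1/3751) = (42974 - (-239 + 9/5))*(1/3751) = (42974 - 1*(-1186/5))*(1/3751) = (42974 + 1186/5)*(1/3751) = (216056/5)*(1/3751) = 216056/18755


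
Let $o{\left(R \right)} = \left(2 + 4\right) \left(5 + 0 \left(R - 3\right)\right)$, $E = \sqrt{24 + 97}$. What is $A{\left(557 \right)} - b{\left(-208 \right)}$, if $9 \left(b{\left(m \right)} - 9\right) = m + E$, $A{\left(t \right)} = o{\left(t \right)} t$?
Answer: $\frac{150506}{9} \approx 16723.0$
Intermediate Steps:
$E = 11$ ($E = \sqrt{121} = 11$)
$o{\left(R \right)} = 30$ ($o{\left(R \right)} = 6 \left(5 + 0 \left(-3 + R\right)\right) = 6 \left(5 + 0\right) = 6 \cdot 5 = 30$)
$A{\left(t \right)} = 30 t$
$b{\left(m \right)} = \frac{92}{9} + \frac{m}{9}$ ($b{\left(m \right)} = 9 + \frac{m + 11}{9} = 9 + \frac{11 + m}{9} = 9 + \left(\frac{11}{9} + \frac{m}{9}\right) = \frac{92}{9} + \frac{m}{9}$)
$A{\left(557 \right)} - b{\left(-208 \right)} = 30 \cdot 557 - \left(\frac{92}{9} + \frac{1}{9} \left(-208\right)\right) = 16710 - \left(\frac{92}{9} - \frac{208}{9}\right) = 16710 - - \frac{116}{9} = 16710 + \frac{116}{9} = \frac{150506}{9}$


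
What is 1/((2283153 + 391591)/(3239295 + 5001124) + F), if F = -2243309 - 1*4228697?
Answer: -8240419/53332038535770 ≈ -1.5451e-7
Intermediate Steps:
F = -6472006 (F = -2243309 - 4228697 = -6472006)
1/((2283153 + 391591)/(3239295 + 5001124) + F) = 1/((2283153 + 391591)/(3239295 + 5001124) - 6472006) = 1/(2674744/8240419 - 6472006) = 1/(-53332038535770/8240419) = -8240419/53332038535770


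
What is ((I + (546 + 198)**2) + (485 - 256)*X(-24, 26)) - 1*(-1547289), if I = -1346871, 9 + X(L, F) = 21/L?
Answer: 6013541/8 ≈ 7.5169e+5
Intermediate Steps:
X(L, F) = -9 + 21/L
((I + (546 + 198)**2) + (485 - 256)*X(-24, 26)) - 1*(-1547289) = ((-1346871 + (546 + 198)**2) + (485 - 256)*(-9 + 21/(-24))) - 1*(-1547289) = ((-1346871 + 744**2) + 229*(-9 + 21*(-1/24))) + 1547289 = ((-1346871 + 553536) + 229*(-9 - 7/8)) + 1547289 = (-793335 + 229*(-79/8)) + 1547289 = (-793335 - 18091/8) + 1547289 = -6364771/8 + 1547289 = 6013541/8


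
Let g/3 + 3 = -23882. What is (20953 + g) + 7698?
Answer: -43004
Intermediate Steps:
g = -71655 (g = -9 + 3*(-23882) = -9 - 71646 = -71655)
(20953 + g) + 7698 = (20953 - 71655) + 7698 = -50702 + 7698 = -43004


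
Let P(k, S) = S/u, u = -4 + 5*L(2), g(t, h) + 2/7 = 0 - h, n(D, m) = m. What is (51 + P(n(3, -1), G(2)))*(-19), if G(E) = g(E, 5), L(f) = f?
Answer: -39995/42 ≈ -952.26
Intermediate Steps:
g(t, h) = -2/7 - h (g(t, h) = -2/7 + (0 - h) = -2/7 - h)
G(E) = -37/7 (G(E) = -2/7 - 1*5 = -2/7 - 5 = -37/7)
u = 6 (u = -4 + 5*2 = -4 + 10 = 6)
P(k, S) = S/6
(51 + P(n(3, -1), G(2)))*(-19) = (51 + (⅙)*(-37/7))*(-19) = (51 - 37/42)*(-19) = (2105/42)*(-19) = -39995/42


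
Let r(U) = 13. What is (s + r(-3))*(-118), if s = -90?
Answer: 9086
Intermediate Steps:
(s + r(-3))*(-118) = (-90 + 13)*(-118) = -77*(-118) = 9086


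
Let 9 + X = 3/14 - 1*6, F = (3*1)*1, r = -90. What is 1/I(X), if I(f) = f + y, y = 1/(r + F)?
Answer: -1218/18023 ≈ -0.067580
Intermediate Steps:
F = 3 (F = 3*1 = 3)
y = -1/87 (y = 1/(-90 + 3) = 1/(-87) = -1/87 ≈ -0.011494)
X = -207/14 (X = -9 + (3/14 - 1*6) = -9 + (3*(1/14) - 6) = -9 + (3/14 - 6) = -9 - 81/14 = -207/14 ≈ -14.786)
I(f) = -1/87 + f (I(f) = f - 1/87 = -1/87 + f)
1/I(X) = 1/(-1/87 - 207/14) = 1/(-18023/1218) = -1218/18023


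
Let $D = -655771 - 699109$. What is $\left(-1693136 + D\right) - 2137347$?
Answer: $-5185363$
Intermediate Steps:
$D = -1354880$
$\left(-1693136 + D\right) - 2137347 = \left(-1693136 - 1354880\right) - 2137347 = -3048016 - 2137347 = -5185363$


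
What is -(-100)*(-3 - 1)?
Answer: -400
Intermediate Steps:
-(-100)*(-3 - 1) = -(-100)*(-4) = -50*8 = -400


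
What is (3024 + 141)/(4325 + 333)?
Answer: 3165/4658 ≈ 0.67948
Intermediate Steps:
(3024 + 141)/(4325 + 333) = 3165/4658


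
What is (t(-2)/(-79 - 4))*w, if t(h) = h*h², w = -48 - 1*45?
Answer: -744/83 ≈ -8.9639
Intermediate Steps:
w = -93 (w = -48 - 45 = -93)
t(h) = h³
(t(-2)/(-79 - 4))*w = ((-2)³/(-79 - 4))*(-93) = (-8/(-83))*(-93) = -1/83*(-8)*(-93) = (8/83)*(-93) = -744/83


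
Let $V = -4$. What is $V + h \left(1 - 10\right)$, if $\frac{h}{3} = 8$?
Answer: $-220$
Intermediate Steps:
$h = 24$ ($h = 3 \cdot 8 = 24$)
$V + h \left(1 - 10\right) = -4 + 24 \left(1 - 10\right) = -4 + 24 \left(-9\right) = -4 - 216 = -220$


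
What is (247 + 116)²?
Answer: 131769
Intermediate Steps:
(247 + 116)² = 363² = 131769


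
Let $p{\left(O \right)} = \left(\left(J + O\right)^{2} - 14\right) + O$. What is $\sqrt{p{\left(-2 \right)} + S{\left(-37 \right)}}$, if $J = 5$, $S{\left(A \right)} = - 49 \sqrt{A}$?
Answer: $\sqrt{-7 - 49 i \sqrt{37}} \approx 12.065 - 12.352 i$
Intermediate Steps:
$p{\left(O \right)} = -14 + O + \left(5 + O\right)^{2}$ ($p{\left(O \right)} = \left(\left(5 + O\right)^{2} - 14\right) + O = \left(-14 + \left(5 + O\right)^{2}\right) + O = -14 + O + \left(5 + O\right)^{2}$)
$\sqrt{p{\left(-2 \right)} + S{\left(-37 \right)}} = \sqrt{\left(-14 - 2 + \left(5 - 2\right)^{2}\right) - 49 \sqrt{-37}} = \sqrt{\left(-14 - 2 + 3^{2}\right) - 49 i \sqrt{37}} = \sqrt{\left(-14 - 2 + 9\right) - 49 i \sqrt{37}} = \sqrt{-7 - 49 i \sqrt{37}}$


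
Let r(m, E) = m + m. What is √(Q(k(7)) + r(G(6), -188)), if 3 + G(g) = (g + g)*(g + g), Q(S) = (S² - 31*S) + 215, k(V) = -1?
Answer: 23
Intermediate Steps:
Q(S) = 215 + S² - 31*S
G(g) = -3 + 4*g² (G(g) = -3 + (g + g)*(g + g) = -3 + (2*g)*(2*g) = -3 + 4*g²)
r(m, E) = 2*m
√(Q(k(7)) + r(G(6), -188)) = √((215 + (-1)² - 31*(-1)) + 2*(-3 + 4*6²)) = √((215 + 1 + 31) + 2*(-3 + 4*36)) = √(247 + 2*(-3 + 144)) = √(247 + 2*141) = √(247 + 282) = √529 = 23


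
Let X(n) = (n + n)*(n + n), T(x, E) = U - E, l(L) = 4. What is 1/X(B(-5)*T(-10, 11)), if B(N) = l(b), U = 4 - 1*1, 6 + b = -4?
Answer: 1/4096 ≈ 0.00024414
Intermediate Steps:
b = -10 (b = -6 - 4 = -10)
U = 3 (U = 4 - 1 = 3)
B(N) = 4
T(x, E) = 3 - E
X(n) = 4*n² (X(n) = (2*n)*(2*n) = 4*n²)
1/X(B(-5)*T(-10, 11)) = 1/(4*(4*(3 - 1*11))²) = 1/(4*(4*(3 - 11))²) = 1/(4*(4*(-8))²) = 1/(4*(-32)²) = 1/(4*1024) = 1/4096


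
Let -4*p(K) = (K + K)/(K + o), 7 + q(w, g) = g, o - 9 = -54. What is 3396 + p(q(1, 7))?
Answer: 3396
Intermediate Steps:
o = -45 (o = 9 - 54 = -45)
q(w, g) = -7 + g
p(K) = -K/(2*(-45 + K)) (p(K) = -(K + K)/(4*(K - 45)) = -2*K/(4*(-45 + K)) = -K/(2*(-45 + K)))
3396 + p(q(1, 7)) = 3396 - (-7 + 7)/(-90 + 2*(-7 + 7)) = 3396 - 1*0/(-90 + 2*0) = 3396 - 1*0/(-90 + 0) = 3396 - 1*0/(-90) = 3396 - 1*0*(-1/90) = 3396 + 0 = 3396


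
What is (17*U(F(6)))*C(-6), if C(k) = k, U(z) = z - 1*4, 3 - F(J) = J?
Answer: 714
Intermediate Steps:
F(J) = 3 - J
U(z) = -4 + z (U(z) = z - 4 = -4 + z)
(17*U(F(6)))*C(-6) = (17*(-4 + (3 - 1*6)))*(-6) = (17*(-4 + (3 - 6)))*(-6) = (17*(-4 - 3))*(-6) = (17*(-7))*(-6) = -119*(-6) = 714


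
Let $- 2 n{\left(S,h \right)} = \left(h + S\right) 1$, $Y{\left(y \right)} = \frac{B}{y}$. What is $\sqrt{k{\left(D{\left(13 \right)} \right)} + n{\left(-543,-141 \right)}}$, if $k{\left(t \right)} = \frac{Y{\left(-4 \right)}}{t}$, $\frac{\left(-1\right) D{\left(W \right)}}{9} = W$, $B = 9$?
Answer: $\frac{\sqrt{231205}}{26} \approx 18.494$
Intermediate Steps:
$D{\left(W \right)} = - 9 W$
$Y{\left(y \right)} = \frac{9}{y}$
$n{\left(S,h \right)} = - \frac{S}{2} - \frac{h}{2}$ ($n{\left(S,h \right)} = - \frac{\left(h + S\right) 1}{2} = - \frac{\left(S + h\right) 1}{2} = - \frac{S + h}{2} = - \frac{S}{2} - \frac{h}{2}$)
$k{\left(t \right)} = - \frac{9}{4 t}$ ($k{\left(t \right)} = \frac{9 \frac{1}{-4}}{t} = \frac{9 \left(- \frac{1}{4}\right)}{t} = - \frac{9}{4 t}$)
$\sqrt{k{\left(D{\left(13 \right)} \right)} + n{\left(-543,-141 \right)}} = \sqrt{- \frac{9}{4 \left(\left(-9\right) 13\right)} - -342} = \sqrt{- \frac{9}{4 \left(-117\right)} + \left(\frac{543}{2} + \frac{141}{2}\right)} = \sqrt{\left(- \frac{9}{4}\right) \left(- \frac{1}{117}\right) + 342} = \sqrt{\frac{1}{52} + 342} = \sqrt{\frac{17785}{52}} = \frac{\sqrt{231205}}{26}$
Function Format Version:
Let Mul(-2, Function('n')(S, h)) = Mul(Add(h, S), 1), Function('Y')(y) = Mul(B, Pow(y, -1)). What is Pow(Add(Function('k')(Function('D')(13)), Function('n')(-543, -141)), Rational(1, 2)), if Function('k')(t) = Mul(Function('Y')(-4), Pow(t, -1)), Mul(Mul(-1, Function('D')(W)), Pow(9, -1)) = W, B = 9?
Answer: Mul(Rational(1, 26), Pow(231205, Rational(1, 2))) ≈ 18.494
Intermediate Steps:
Function('D')(W) = Mul(-9, W)
Function('Y')(y) = Mul(9, Pow(y, -1))
Function('n')(S, h) = Add(Mul(Rational(-1, 2), S), Mul(Rational(-1, 2), h)) (Function('n')(S, h) = Mul(Rational(-1, 2), Mul(Add(h, S), 1)) = Mul(Rational(-1, 2), Mul(Add(S, h), 1)) = Mul(Rational(-1, 2), Add(S, h)) = Add(Mul(Rational(-1, 2), S), Mul(Rational(-1, 2), h)))
Function('k')(t) = Mul(Rational(-9, 4), Pow(t, -1)) (Function('k')(t) = Mul(Mul(9, Pow(-4, -1)), Pow(t, -1)) = Mul(Mul(9, Rational(-1, 4)), Pow(t, -1)) = Mul(Rational(-9, 4), Pow(t, -1)))
Pow(Add(Function('k')(Function('D')(13)), Function('n')(-543, -141)), Rational(1, 2)) = Pow(Add(Mul(Rational(-9, 4), Pow(Mul(-9, 13), -1)), Add(Mul(Rational(-1, 2), -543), Mul(Rational(-1, 2), -141))), Rational(1, 2)) = Pow(Add(Mul(Rational(-9, 4), Pow(-117, -1)), Add(Rational(543, 2), Rational(141, 2))), Rational(1, 2)) = Pow(Add(Mul(Rational(-9, 4), Rational(-1, 117)), 342), Rational(1, 2)) = Pow(Add(Rational(1, 52), 342), Rational(1, 2)) = Pow(Rational(17785, 52), Rational(1, 2)) = Mul(Rational(1, 26), Pow(231205, Rational(1, 2)))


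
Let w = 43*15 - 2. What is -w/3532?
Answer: -643/3532 ≈ -0.18205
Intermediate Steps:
w = 643 (w = 645 - 2 = 643)
-w/3532 = -643/3532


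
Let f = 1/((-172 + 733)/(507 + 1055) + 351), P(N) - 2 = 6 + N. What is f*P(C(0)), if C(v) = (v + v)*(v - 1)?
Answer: 1136/49893 ≈ 0.022769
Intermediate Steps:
C(v) = 2*v*(-1 + v) (C(v) = (2*v)*(-1 + v) = 2*v*(-1 + v))
P(N) = 8 + N (P(N) = 2 + (6 + N) = 8 + N)
f = 142/49893 (f = 1/(561/1562 + 351) = 1/(561*(1/1562) + 351) = 1/(51/142 + 351) = 1/(49893/142) = 142/49893 ≈ 0.0028461)
f*P(C(0)) = 142*(8 + 2*0*(-1 + 0))/49893 = 142*(8 + 2*0*(-1))/49893 = 142*(8 + 0)/49893 = (142/49893)*8 = 1136/49893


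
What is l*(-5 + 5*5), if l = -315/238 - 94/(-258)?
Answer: -42070/2193 ≈ -19.184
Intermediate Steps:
l = -4207/4386 (l = -315*1/238 - 94*(-1/258) = -45/34 + 47/129 = -4207/4386 ≈ -0.95919)
l*(-5 + 5*5) = -4207*(-5 + 5*5)/4386 = -4207*(-5 + 25)/4386 = -4207/4386*20 = -42070/2193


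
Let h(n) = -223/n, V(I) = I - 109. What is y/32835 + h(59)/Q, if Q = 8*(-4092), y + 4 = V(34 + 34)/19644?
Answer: -60646709/9437797147680 ≈ -6.4259e-6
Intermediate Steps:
V(I) = -109 + I
y = -78617/19644 (y = -4 + (-109 + (34 + 34))/19644 = -4 + (-109 + 68)*(1/19644) = -4 - 41*1/19644 = -4 - 41/19644 = -78617/19644 ≈ -4.0021)
Q = -32736
y/32835 + h(59)/Q = -78617/19644/32835 - 223/59/(-32736) = -78617/19644*1/32835 - 223*1/59*(-1/32736) = -7147/58637340 - 223/59*(-1/32736) = -7147/58637340 + 223/1931424 = -60646709/9437797147680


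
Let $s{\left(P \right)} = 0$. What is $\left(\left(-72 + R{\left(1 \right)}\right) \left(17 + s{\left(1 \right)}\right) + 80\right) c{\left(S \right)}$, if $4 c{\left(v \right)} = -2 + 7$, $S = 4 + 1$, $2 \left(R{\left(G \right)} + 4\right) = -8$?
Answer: $-1600$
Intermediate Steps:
$R{\left(G \right)} = -8$ ($R{\left(G \right)} = -4 + \frac{1}{2} \left(-8\right) = -4 - 4 = -8$)
$S = 5$
$c{\left(v \right)} = \frac{5}{4}$ ($c{\left(v \right)} = \frac{-2 + 7}{4} = \frac{1}{4} \cdot 5 = \frac{5}{4}$)
$\left(\left(-72 + R{\left(1 \right)}\right) \left(17 + s{\left(1 \right)}\right) + 80\right) c{\left(S \right)} = \left(\left(-72 - 8\right) \left(17 + 0\right) + 80\right) \frac{5}{4} = \left(\left(-80\right) 17 + 80\right) \frac{5}{4} = \left(-1360 + 80\right) \frac{5}{4} = \left(-1280\right) \frac{5}{4} = -1600$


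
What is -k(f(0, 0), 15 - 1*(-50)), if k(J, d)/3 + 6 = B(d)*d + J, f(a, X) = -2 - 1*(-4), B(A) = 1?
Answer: -183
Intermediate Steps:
f(a, X) = 2 (f(a, X) = -2 + 4 = 2)
k(J, d) = -18 + 3*J + 3*d (k(J, d) = -18 + 3*(1*d + J) = -18 + 3*(d + J) = -18 + 3*(J + d) = -18 + (3*J + 3*d) = -18 + 3*J + 3*d)
-k(f(0, 0), 15 - 1*(-50)) = -(-18 + 3*2 + 3*(15 - 1*(-50))) = -(-18 + 6 + 3*(15 + 50)) = -(-18 + 6 + 3*65) = -(-18 + 6 + 195) = -1*183 = -183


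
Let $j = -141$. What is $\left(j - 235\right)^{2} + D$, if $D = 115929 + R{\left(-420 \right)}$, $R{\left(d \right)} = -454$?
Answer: $256851$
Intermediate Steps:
$D = 115475$ ($D = 115929 - 454 = 115475$)
$\left(j - 235\right)^{2} + D = \left(-141 - 235\right)^{2} + 115475 = \left(-376\right)^{2} + 115475 = 141376 + 115475 = 256851$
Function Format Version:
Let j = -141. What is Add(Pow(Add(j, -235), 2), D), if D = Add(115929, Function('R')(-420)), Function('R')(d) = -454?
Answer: 256851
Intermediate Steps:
D = 115475 (D = Add(115929, -454) = 115475)
Add(Pow(Add(j, -235), 2), D) = Add(Pow(Add(-141, -235), 2), 115475) = Add(Pow(-376, 2), 115475) = Add(141376, 115475) = 256851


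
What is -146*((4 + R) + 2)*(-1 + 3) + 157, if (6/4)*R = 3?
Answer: -2179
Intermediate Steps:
R = 2 (R = (2/3)*3 = 2)
-146*((4 + R) + 2)*(-1 + 3) + 157 = -146*((4 + 2) + 2)*(-1 + 3) + 157 = -146*(6 + 2)*2 + 157 = -1168*2 + 157 = -146*16 + 157 = -2336 + 157 = -2179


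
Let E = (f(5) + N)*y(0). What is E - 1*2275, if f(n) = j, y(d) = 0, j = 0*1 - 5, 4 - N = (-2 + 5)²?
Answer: -2275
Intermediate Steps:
N = -5 (N = 4 - (-2 + 5)² = 4 - 1*3² = 4 - 1*9 = 4 - 9 = -5)
j = -5 (j = 0 - 5 = -5)
f(n) = -5
E = 0 (E = (-5 - 5)*0 = -10*0 = 0)
E - 1*2275 = 0 - 1*2275 = 0 - 2275 = -2275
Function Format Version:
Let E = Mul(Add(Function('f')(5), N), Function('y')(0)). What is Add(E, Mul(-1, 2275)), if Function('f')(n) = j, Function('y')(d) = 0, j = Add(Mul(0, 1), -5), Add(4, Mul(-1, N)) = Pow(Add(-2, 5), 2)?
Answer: -2275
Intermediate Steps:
N = -5 (N = Add(4, Mul(-1, Pow(Add(-2, 5), 2))) = Add(4, Mul(-1, Pow(3, 2))) = Add(4, Mul(-1, 9)) = Add(4, -9) = -5)
j = -5 (j = Add(0, -5) = -5)
Function('f')(n) = -5
E = 0 (E = Mul(Add(-5, -5), 0) = Mul(-10, 0) = 0)
Add(E, Mul(-1, 2275)) = Add(0, Mul(-1, 2275)) = Add(0, -2275) = -2275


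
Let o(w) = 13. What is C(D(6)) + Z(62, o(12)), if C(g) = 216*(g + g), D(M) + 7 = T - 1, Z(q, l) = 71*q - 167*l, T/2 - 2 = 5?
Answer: 4823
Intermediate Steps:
T = 14 (T = 4 + 2*5 = 4 + 10 = 14)
Z(q, l) = -167*l + 71*q
D(M) = 6 (D(M) = -7 + (14 - 1) = -7 + 13 = 6)
C(g) = 432*g (C(g) = 216*(2*g) = 432*g)
C(D(6)) + Z(62, o(12)) = 432*6 + (-167*13 + 71*62) = 2592 + (-2171 + 4402) = 2592 + 2231 = 4823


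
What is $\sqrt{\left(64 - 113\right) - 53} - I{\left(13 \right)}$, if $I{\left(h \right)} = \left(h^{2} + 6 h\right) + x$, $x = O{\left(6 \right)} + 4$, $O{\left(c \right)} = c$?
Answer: $-257 + i \sqrt{102} \approx -257.0 + 10.1 i$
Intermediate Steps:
$x = 10$ ($x = 6 + 4 = 10$)
$I{\left(h \right)} = 10 + h^{2} + 6 h$ ($I{\left(h \right)} = \left(h^{2} + 6 h\right) + 10 = 10 + h^{2} + 6 h$)
$\sqrt{\left(64 - 113\right) - 53} - I{\left(13 \right)} = \sqrt{\left(64 - 113\right) - 53} - \left(10 + 13^{2} + 6 \cdot 13\right) = \sqrt{\left(64 - 113\right) - 53} - \left(10 + 169 + 78\right) = \sqrt{-49 - 53} - 257 = \sqrt{-102} - 257 = i \sqrt{102} - 257 = -257 + i \sqrt{102}$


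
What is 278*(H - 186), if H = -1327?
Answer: -420614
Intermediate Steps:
278*(H - 186) = 278*(-1327 - 186) = 278*(-1513) = -420614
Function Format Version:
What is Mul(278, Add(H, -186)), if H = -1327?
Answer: -420614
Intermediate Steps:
Mul(278, Add(H, -186)) = Mul(278, Add(-1327, -186)) = Mul(278, -1513) = -420614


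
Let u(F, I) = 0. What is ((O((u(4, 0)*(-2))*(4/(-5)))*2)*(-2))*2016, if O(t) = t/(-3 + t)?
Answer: 0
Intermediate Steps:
O(t) = t/(-3 + t)
((O((u(4, 0)*(-2))*(4/(-5)))*2)*(-2))*2016 = (((((0*(-2))*(4/(-5)))/(-3 + (0*(-2))*(4/(-5))))*2)*(-2))*2016 = ((((0*(4*(-1/5)))/(-3 + 0*(4*(-1/5))))*2)*(-2))*2016 = ((((0*(-4/5))/(-3 + 0*(-4/5)))*2)*(-2))*2016 = (((0/(-3 + 0))*2)*(-2))*2016 = (((0/(-3))*2)*(-2))*2016 = (((0*(-1/3))*2)*(-2))*2016 = ((0*2)*(-2))*2016 = (0*(-2))*2016 = 0*2016 = 0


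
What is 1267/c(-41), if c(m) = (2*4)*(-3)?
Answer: -1267/24 ≈ -52.792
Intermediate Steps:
c(m) = -24 (c(m) = 8*(-3) = -24)
1267/c(-41) = 1267/(-24) = 1267*(-1/24) = -1267/24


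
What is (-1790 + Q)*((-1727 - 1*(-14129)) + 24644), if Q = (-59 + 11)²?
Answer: 19041644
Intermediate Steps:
Q = 2304 (Q = (-48)² = 2304)
(-1790 + Q)*((-1727 - 1*(-14129)) + 24644) = (-1790 + 2304)*((-1727 - 1*(-14129)) + 24644) = 514*((-1727 + 14129) + 24644) = 514*(12402 + 24644) = 514*37046 = 19041644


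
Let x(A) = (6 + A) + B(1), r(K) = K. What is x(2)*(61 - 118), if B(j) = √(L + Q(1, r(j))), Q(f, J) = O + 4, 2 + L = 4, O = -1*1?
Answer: -456 - 57*√5 ≈ -583.46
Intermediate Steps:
O = -1
L = 2 (L = -2 + 4 = 2)
Q(f, J) = 3 (Q(f, J) = -1 + 4 = 3)
B(j) = √5 (B(j) = √(2 + 3) = √5)
x(A) = 6 + A + √5 (x(A) = (6 + A) + √5 = 6 + A + √5)
x(2)*(61 - 118) = (6 + 2 + √5)*(61 - 118) = (8 + √5)*(-57) = -456 - 57*√5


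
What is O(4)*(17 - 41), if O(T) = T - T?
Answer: 0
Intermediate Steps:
O(T) = 0
O(4)*(17 - 41) = 0*(17 - 41) = 0*(-24) = 0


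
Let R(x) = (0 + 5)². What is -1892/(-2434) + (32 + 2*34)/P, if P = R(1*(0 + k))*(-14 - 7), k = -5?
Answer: 14998/25557 ≈ 0.58685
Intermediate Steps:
R(x) = 25 (R(x) = 5² = 25)
P = -525 (P = 25*(-14 - 7) = 25*(-21) = -525)
-1892/(-2434) + (32 + 2*34)/P = -1892/(-2434) + (32 + 2*34)/(-525) = -1892*(-1/2434) + (32 + 68)*(-1/525) = 946/1217 + 100*(-1/525) = 946/1217 - 4/21 = 14998/25557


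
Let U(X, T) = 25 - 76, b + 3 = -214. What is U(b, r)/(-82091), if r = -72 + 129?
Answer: 51/82091 ≈ 0.00062126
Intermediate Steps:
r = 57
b = -217 (b = -3 - 214 = -217)
U(X, T) = -51
U(b, r)/(-82091) = -51/(-82091) = -51*(-1/82091) = 51/82091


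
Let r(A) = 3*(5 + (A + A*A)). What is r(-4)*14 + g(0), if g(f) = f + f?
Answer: 714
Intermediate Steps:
g(f) = 2*f
r(A) = 15 + 3*A + 3*A**2 (r(A) = 3*(5 + (A + A**2)) = 3*(5 + A + A**2) = 15 + 3*A + 3*A**2)
r(-4)*14 + g(0) = (15 + 3*(-4) + 3*(-4)**2)*14 + 2*0 = (15 - 12 + 3*16)*14 + 0 = (15 - 12 + 48)*14 + 0 = 51*14 + 0 = 714 + 0 = 714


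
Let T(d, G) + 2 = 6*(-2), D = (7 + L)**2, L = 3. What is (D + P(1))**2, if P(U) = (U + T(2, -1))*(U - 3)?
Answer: 15876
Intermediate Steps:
D = 100 (D = (7 + 3)**2 = 10**2 = 100)
T(d, G) = -14 (T(d, G) = -2 + 6*(-2) = -2 - 12 = -14)
P(U) = (-14 + U)*(-3 + U) (P(U) = (U - 14)*(U - 3) = (-14 + U)*(-3 + U))
(D + P(1))**2 = (100 + (42 + 1**2 - 17*1))**2 = (100 + (42 + 1 - 17))**2 = (100 + 26)**2 = 126**2 = 15876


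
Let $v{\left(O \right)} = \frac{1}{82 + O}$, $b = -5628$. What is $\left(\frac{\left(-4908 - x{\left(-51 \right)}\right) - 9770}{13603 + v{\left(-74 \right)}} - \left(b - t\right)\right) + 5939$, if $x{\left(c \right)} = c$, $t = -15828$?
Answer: $- \frac{463820341}{108825} \approx -4262.1$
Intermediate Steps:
$\left(\frac{\left(-4908 - x{\left(-51 \right)}\right) - 9770}{13603 + v{\left(-74 \right)}} - \left(b - t\right)\right) + 5939 = \left(\frac{\left(-4908 - -51\right) - 9770}{13603 + \frac{1}{82 - 74}} - 10200\right) + 5939 = \left(\frac{\left(-4908 + 51\right) - 9770}{13603 + \frac{1}{8}} + \left(-15828 + 5628\right)\right) + 5939 = \left(\frac{-4857 - 9770}{13603 + \frac{1}{8}} - 10200\right) + 5939 = \left(- \frac{14627}{\frac{108825}{8}} - 10200\right) + 5939 = \left(\left(-14627\right) \frac{8}{108825} - 10200\right) + 5939 = \left(- \frac{117016}{108825} - 10200\right) + 5939 = - \frac{1110132016}{108825} + 5939 = - \frac{463820341}{108825}$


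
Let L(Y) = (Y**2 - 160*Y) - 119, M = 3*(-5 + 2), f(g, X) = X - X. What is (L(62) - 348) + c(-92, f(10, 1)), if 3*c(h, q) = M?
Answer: -6546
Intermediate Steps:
f(g, X) = 0
M = -9 (M = 3*(-3) = -9)
c(h, q) = -3 (c(h, q) = (1/3)*(-9) = -3)
L(Y) = -119 + Y**2 - 160*Y
(L(62) - 348) + c(-92, f(10, 1)) = ((-119 + 62**2 - 160*62) - 348) - 3 = ((-119 + 3844 - 9920) - 348) - 3 = (-6195 - 348) - 3 = -6543 - 3 = -6546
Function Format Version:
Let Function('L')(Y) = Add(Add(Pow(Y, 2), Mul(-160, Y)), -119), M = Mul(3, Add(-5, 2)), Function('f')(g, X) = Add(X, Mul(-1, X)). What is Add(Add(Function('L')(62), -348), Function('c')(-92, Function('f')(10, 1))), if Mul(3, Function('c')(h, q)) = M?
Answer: -6546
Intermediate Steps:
Function('f')(g, X) = 0
M = -9 (M = Mul(3, -3) = -9)
Function('c')(h, q) = -3 (Function('c')(h, q) = Mul(Rational(1, 3), -9) = -3)
Function('L')(Y) = Add(-119, Pow(Y, 2), Mul(-160, Y))
Add(Add(Function('L')(62), -348), Function('c')(-92, Function('f')(10, 1))) = Add(Add(Add(-119, Pow(62, 2), Mul(-160, 62)), -348), -3) = Add(Add(Add(-119, 3844, -9920), -348), -3) = Add(Add(-6195, -348), -3) = Add(-6543, -3) = -6546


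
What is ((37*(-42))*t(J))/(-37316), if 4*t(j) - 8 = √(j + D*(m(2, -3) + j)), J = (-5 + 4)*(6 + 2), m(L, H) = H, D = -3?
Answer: 10101/74632 ≈ 0.13534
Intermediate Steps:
J = -8 (J = -1*8 = -8)
t(j) = 2 + √(9 - 2*j)/4 (t(j) = 2 + √(j - 3*(-3 + j))/4 = 2 + √(j + (9 - 3*j))/4 = 2 + √(9 - 2*j)/4)
((37*(-42))*t(J))/(-37316) = ((37*(-42))*(2 + √(9 - 2*(-8))/4))/(-37316) = -1554*(2 + √(9 + 16)/4)*(-1/37316) = -1554*(2 + √25/4)*(-1/37316) = -1554*(2 + (¼)*5)*(-1/37316) = -1554*(2 + 5/4)*(-1/37316) = -1554*13/4*(-1/37316) = -10101/2*(-1/37316) = 10101/74632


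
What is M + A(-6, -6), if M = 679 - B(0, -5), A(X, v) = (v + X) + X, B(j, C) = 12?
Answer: 649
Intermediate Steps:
A(X, v) = v + 2*X (A(X, v) = (X + v) + X = v + 2*X)
M = 667 (M = 679 - 1*12 = 679 - 12 = 667)
M + A(-6, -6) = 667 + (-6 + 2*(-6)) = 667 + (-6 - 12) = 667 - 18 = 649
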